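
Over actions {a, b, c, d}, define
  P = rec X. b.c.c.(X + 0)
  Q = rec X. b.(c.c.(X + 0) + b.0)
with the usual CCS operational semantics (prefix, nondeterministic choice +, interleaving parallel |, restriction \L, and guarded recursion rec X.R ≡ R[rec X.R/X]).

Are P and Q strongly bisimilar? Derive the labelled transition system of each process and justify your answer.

NO

P's transition system — 4 states:
  u0 = rec X. b.c.c.(X + 0) | -b-> u1
  u1 = c.c.((rec X. b.c.c.(X + 0)) + 0) | -c-> u2
  u2 = c.((rec X. b.c.c.(X + 0)) + 0) | -c-> u3
  u3 = (rec X. b.c.c.(X + 0)) + 0 | -b-> u1
Q's transition system — 5 states:
  v0 = rec X. b.(c.c.(X + 0) + b.0) | -b-> v1
  v1 = c.c.((rec X. b.(c.c.(X + 0) + b.0)) + 0) + b.0 | -b-> v2, -c-> v3
  v2 = 0 | (no moves)
  v3 = c.((rec X. b.(c.c.(X + 0) + b.0)) + 0) | -c-> v4
  v4 = (rec X. b.(c.c.(X + 0) + b.0)) + 0 | -b-> v1
Coarsest stable partition (strong bisimilarity classes):
  B0 = {u0, u3}
  B1 = {u1}
  B2 = {u2}
  B3 = {v0, v4}
  B4 = {v1}
  B5 = {v3}
  B6 = {v2}
u0 ∈ B0, v0 ∈ B3 → different blocks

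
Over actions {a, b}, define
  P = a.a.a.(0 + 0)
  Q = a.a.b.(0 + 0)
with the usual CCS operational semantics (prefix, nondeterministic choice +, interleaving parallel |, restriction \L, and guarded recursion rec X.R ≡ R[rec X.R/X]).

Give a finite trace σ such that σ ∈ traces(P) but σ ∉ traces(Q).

aaa

Reachable graph of P (4 states):
  u0 = a.a.a.(0 + 0) | --a--▸ u1
  u1 = a.a.(0 + 0) | --a--▸ u2
  u2 = a.(0 + 0) | --a--▸ u3
  u3 = 0 + 0 | stopped
Reachable graph of Q (4 states):
  v0 = a.a.b.(0 + 0) | --a--▸ v1
  v1 = a.b.(0 + 0) | --a--▸ v2
  v2 = b.(0 + 0) | --b--▸ v3
  v3 = 0 + 0 | stopped
Trace ⟨aaa⟩ through P, begin at {u0}:
  [1] a ⇒ {u1}
  [2] a ⇒ {u2}
  [3] a ⇒ {u3}
  ✓ P
Trace ⟨aaa⟩ through Q, begin at {v0}:
  [1] a ⇒ {v1}
  [2] a ⇒ {v2}
  [3] a ⇒ ∅  — Q cannot continue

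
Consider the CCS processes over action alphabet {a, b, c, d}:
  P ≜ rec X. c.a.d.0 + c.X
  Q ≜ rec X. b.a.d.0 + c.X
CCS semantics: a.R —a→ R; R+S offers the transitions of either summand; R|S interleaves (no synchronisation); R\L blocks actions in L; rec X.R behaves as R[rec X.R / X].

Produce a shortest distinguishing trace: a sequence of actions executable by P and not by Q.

ca

P's transition system — 4 states:
  u0 = rec X. c.a.d.0 + c.X :: --c--▸ u0, --c--▸ u1
  u1 = a.d.0 :: --a--▸ u2
  u2 = d.0 :: --d--▸ u3
  u3 = 0 :: (no moves)
Q's transition system — 4 states:
  v0 = rec X. b.a.d.0 + c.X :: --b--▸ v1, --c--▸ v0
  v1 = a.d.0 :: --a--▸ v2
  v2 = d.0 :: --d--▸ v3
  v3 = 0 :: (no moves)
Executing ca from P (initial set {u0}):
  [1] c ⇒ {u0, u1}
  [2] a ⇒ {u2}
  P completes σ.
Executing ca from Q (initial set {v0}):
  [1] c ⇒ {v0}
  [2] a ⇒ no successor for Q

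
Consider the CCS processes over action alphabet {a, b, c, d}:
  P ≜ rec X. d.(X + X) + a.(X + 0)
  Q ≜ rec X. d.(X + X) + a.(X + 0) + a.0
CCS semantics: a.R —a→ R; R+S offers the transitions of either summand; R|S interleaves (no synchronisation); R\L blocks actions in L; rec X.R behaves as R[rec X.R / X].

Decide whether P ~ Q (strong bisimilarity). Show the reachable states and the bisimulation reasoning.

Reachable graph of P (3 states):
  m0 = rec X. d.(X + X) + a.(X + 0) :: =a=> m1, =d=> m2
  m1 = (rec X. d.(X + X) + a.(X + 0)) + 0 :: =a=> m1, =d=> m2
  m2 = (rec X. d.(X + X) + a.(X + 0)) + (rec X. d.(X + X) + a.(X + 0)) :: =a=> m1, =d=> m2
Reachable graph of Q (4 states):
  n0 = rec X. d.(X + X) + a.(X + 0) + a.0 :: =a=> n1, =a=> n2, =d=> n3
  n1 = (rec X. d.(X + X) + a.(X + 0) + a.0) + 0 :: =a=> n1, =a=> n2, =d=> n3
  n2 = 0 :: ∅
  n3 = (rec X. d.(X + X) + a.(X + 0) + a.0) + (rec X. d.(X + X) + a.(X + 0) + a.0) :: =a=> n1, =a=> n2, =d=> n3
Partition-refinement fixed point:
  B0 = {m0, m1, m2}
  B1 = {n0, n1, n3}
  B2 = {n2}
m0 ∈ B0, n0 ∈ B1 → different blocks

not bisimilar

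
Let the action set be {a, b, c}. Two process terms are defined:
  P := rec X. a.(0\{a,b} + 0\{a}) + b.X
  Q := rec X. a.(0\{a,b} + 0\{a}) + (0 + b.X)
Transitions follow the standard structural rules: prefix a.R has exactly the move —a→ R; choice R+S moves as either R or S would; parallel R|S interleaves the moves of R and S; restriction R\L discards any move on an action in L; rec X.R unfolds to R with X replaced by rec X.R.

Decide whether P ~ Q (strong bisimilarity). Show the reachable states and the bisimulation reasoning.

P's transition system — 2 states:
  s0 = rec X. a.(0\{a,b} + 0\{a}) + b.X ⊢ --a--▸ s1, --b--▸ s0
  s1 = 0\{a,b} + 0\{a} ⊢ ∅
Q's transition system — 2 states:
  t0 = rec X. a.(0\{a,b} + 0\{a}) + (0 + b.X) ⊢ --a--▸ t1, --b--▸ t0
  t1 = 0\{a,b} + 0\{a} ⊢ ∅
Bisimilarity quotient blocks:
  B0 = {s0, t0}
  B1 = {s1, t1}
s0 ∈ B0, t0 ∈ B0 → same block

bisimilar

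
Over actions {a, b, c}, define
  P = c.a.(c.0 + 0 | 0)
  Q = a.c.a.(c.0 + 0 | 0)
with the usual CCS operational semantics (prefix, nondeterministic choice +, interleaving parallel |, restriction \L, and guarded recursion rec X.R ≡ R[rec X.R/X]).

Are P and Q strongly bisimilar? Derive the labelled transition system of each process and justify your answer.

not bisimilar

P's transition system — 4 states:
  u0 = c.a.(c.0 + 0 | 0) has moves ··c··> u1
  u1 = a.(c.0 + 0 | 0) has moves ··a··> u2
  u2 = c.0 + 0 | 0 has moves ··c··> u3
  u3 = 0 has moves stopped
Q's transition system — 5 states:
  v0 = a.c.a.(c.0 + 0 | 0) has moves ··a··> v1
  v1 = c.a.(c.0 + 0 | 0) has moves ··c··> v2
  v2 = a.(c.0 + 0 | 0) has moves ··a··> v3
  v3 = c.0 + 0 | 0 has moves ··c··> v4
  v4 = 0 has moves stopped
Coarsest stable partition (strong bisimilarity classes):
  B0 = {u0, v1}
  B1 = {u1, v2}
  B2 = {u2, v3}
  B3 = {u3, v4}
  B4 = {v0}
u0 ∈ B0, v0 ∈ B4 → different blocks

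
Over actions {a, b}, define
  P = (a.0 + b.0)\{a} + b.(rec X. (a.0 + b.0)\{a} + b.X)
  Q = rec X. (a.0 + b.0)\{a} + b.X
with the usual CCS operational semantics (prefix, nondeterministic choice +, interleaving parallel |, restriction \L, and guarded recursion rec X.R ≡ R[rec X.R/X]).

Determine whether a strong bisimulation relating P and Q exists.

P's transition system — 3 states:
  m0 = (a.0 + b.0)\{a} + b.(rec X. (a.0 + b.0)\{a} + b.X) has moves --b--▸ m1, --b--▸ m2
  m1 = 0\{a} has moves stopped
  m2 = rec X. (a.0 + b.0)\{a} + b.X has moves --b--▸ m1, --b--▸ m2
Q's transition system — 2 states:
  n0 = rec X. (a.0 + b.0)\{a} + b.X has moves --b--▸ n0, --b--▸ n1
  n1 = 0\{a} has moves stopped
Partition-refinement fixed point:
  B0 = {m0, m2, n0}
  B1 = {m1, n1}
m0 ∈ B0, n0 ∈ B0 → same block

P ~ Q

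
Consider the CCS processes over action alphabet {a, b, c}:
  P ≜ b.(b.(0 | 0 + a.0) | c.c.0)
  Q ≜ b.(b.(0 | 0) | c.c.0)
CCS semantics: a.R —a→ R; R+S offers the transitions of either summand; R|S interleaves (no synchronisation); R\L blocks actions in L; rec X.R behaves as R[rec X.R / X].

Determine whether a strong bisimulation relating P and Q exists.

P's transition system — 10 states:
  u0 = b.(b.(0 | 0 + a.0) | c.c.0) ⊢ -b-> u1
  u1 = b.(0 | 0 + a.0) | c.c.0 ⊢ -b-> u2, -c-> u3
  u2 = (0 | 0 + a.0) | c.c.0 ⊢ -a-> u4, -c-> u5
  u3 = b.(0 | 0 + a.0) | c.0 ⊢ -b-> u5, -c-> u6
  u4 = 0 | c.c.0 ⊢ -c-> u7
  u5 = (0 | 0 + a.0) | c.0 ⊢ -a-> u7, -c-> u8
  u6 = b.(0 | 0 + a.0) | 0 ⊢ -b-> u8
  u7 = 0 | c.0 ⊢ -c-> u9
  u8 = (0 | 0 + a.0) | 0 ⊢ -a-> u9
  u9 = 0 | 0 ⊢ ·
Q's transition system — 7 states:
  v0 = b.(b.(0 | 0) | c.c.0) ⊢ -b-> v1
  v1 = b.(0 | 0) | c.c.0 ⊢ -b-> v2, -c-> v3
  v2 = 0 | 0 | c.c.0 ⊢ -c-> v4
  v3 = b.(0 | 0) | c.0 ⊢ -b-> v4, -c-> v5
  v4 = 0 | 0 | c.0 ⊢ -c-> v6
  v5 = b.(0 | 0) | 0 ⊢ -b-> v6
  v6 = 0 | 0 | 0 ⊢ ·
Partition-refinement fixed point:
  B0 = {u0}
  B1 = {u1}
  B2 = {u2}
  B3 = {u4, v2}
  B4 = {u7, v4}
  B5 = {u9, v6}
  B6 = {u5}
  B7 = {u8}
  B8 = {u3}
  B9 = {u6}
  B10 = {v0}
  B11 = {v1}
  B12 = {v3}
  B13 = {v5}
u0 ∈ B0, v0 ∈ B10 → different blocks

NO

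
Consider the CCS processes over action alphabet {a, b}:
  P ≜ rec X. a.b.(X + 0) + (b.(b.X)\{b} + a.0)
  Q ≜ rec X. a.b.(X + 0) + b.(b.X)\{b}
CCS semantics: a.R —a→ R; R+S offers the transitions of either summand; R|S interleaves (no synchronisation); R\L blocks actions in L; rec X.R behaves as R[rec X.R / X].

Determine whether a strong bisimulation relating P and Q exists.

Reachable graph of P (5 states):
  s0 = rec X. a.b.(X + 0) + (b.(b.X)\{b} + a.0) :: —a→ s1, —a→ s2, —b→ s3
  s1 = 0 :: (no moves)
  s2 = b.((rec X. a.b.(X + 0) + (b.(b.X)\{b} + a.0)) + 0) :: —b→ s4
  s3 = (b.(rec X. a.b.(X + 0) + (b.(b.X)\{b} + a.0)))\{b} :: (no moves)
  s4 = (rec X. a.b.(X + 0) + (b.(b.X)\{b} + a.0)) + 0 :: —a→ s1, —a→ s2, —b→ s3
Reachable graph of Q (4 states):
  t0 = rec X. a.b.(X + 0) + b.(b.X)\{b} :: —a→ t1, —b→ t2
  t1 = b.((rec X. a.b.(X + 0) + b.(b.X)\{b}) + 0) :: —b→ t3
  t2 = (b.(rec X. a.b.(X + 0) + b.(b.X)\{b}))\{b} :: (no moves)
  t3 = (rec X. a.b.(X + 0) + b.(b.X)\{b}) + 0 :: —a→ t1, —b→ t2
Coarsest stable partition (strong bisimilarity classes):
  B0 = {s0, s4}
  B1 = {s1, s3, t2}
  B2 = {s2}
  B3 = {t0, t3}
  B4 = {t1}
s0 ∈ B0, t0 ∈ B3 → different blocks

P ≁ Q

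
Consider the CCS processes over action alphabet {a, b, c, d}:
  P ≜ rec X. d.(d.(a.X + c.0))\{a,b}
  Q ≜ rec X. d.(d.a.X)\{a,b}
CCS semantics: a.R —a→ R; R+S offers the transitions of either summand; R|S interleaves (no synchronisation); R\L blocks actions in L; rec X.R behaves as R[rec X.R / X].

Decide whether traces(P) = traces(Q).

NO — witness ⟨ddc⟩

P's transition system — 4 states:
  s0 = rec X. d.(d.(a.X + c.0))\{a,b} has moves —d→ s1
  s1 = (d.(a.(rec X. d.(d.(a.X + c.0))\{a,b}) + c.0))\{a,b} has moves —d→ s2
  s2 = (a.(rec X. d.(d.(a.X + c.0))\{a,b}) + c.0)\{a,b} has moves —c→ s3
  s3 = 0\{a,b} has moves deadlocked
Q's transition system — 3 states:
  t0 = rec X. d.(d.a.X)\{a,b} has moves —d→ t1
  t1 = (d.a.(rec X. d.(d.a.X)\{a,b}))\{a,b} has moves —d→ t2
  t2 = (a.(rec X. d.(d.a.X)\{a,b}))\{a,b} has moves deadlocked
Executing ddc from P (initial set {s0}):
  [1] d ⇒ {s1}
  [2] d ⇒ {s2}
  [3] c ⇒ {s3}
  ✓ P
Executing ddc from Q (initial set {t0}):
  [1] d ⇒ {t1}
  [2] d ⇒ {t2}
  [3] c ⇒ no successor for Q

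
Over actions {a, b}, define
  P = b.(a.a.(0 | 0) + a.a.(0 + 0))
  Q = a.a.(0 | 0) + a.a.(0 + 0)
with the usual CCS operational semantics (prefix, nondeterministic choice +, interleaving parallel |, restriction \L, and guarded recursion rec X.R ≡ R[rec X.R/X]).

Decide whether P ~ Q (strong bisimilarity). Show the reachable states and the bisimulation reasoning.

not bisimilar

Reachable graph of P (6 states):
  s0 = b.(a.a.(0 | 0) + a.a.(0 + 0)) → -b-> s1
  s1 = a.a.(0 | 0) + a.a.(0 + 0) → -a-> s2, -a-> s3
  s2 = a.(0 + 0) → -a-> s4
  s3 = a.(0 | 0) → -a-> s5
  s4 = 0 + 0 → stopped
  s5 = 0 | 0 → stopped
Reachable graph of Q (5 states):
  t0 = a.a.(0 | 0) + a.a.(0 + 0) → -a-> t1, -a-> t2
  t1 = a.(0 + 0) → -a-> t3
  t2 = a.(0 | 0) → -a-> t4
  t3 = 0 + 0 → stopped
  t4 = 0 | 0 → stopped
Coarsest stable partition (strong bisimilarity classes):
  B0 = {s0}
  B1 = {s1, t0}
  B2 = {s2, s3, t1, t2}
  B3 = {s4, s5, t3, t4}
s0 ∈ B0, t0 ∈ B1 → different blocks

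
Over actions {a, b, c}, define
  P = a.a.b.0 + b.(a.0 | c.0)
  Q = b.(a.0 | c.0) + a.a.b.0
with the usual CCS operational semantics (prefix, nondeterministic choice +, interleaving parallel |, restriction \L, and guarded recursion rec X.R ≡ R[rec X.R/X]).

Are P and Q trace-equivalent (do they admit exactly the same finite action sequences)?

P's transition system — 8 states:
  s0 = a.a.b.0 + b.(a.0 | c.0) | -a-> s1, -b-> s2
  s1 = a.b.0 | -a-> s3
  s2 = a.0 | c.0 | -a-> s4, -c-> s5
  s3 = b.0 | -b-> s6
  s4 = 0 | c.0 | -c-> s7
  s5 = a.0 | 0 | -a-> s7
  s6 = 0 | stopped
  s7 = 0 | 0 | stopped
Q's transition system — 8 states:
  t0 = b.(a.0 | c.0) + a.a.b.0 | -a-> t1, -b-> t2
  t1 = a.b.0 | -a-> t3
  t2 = a.0 | c.0 | -a-> t4, -c-> t5
  t3 = b.0 | -b-> t6
  t4 = 0 | c.0 | -c-> t7
  t5 = a.0 | 0 | -a-> t7
  t6 = 0 | stopped
  t7 = 0 | 0 | stopped
Bisimilarity quotient blocks:
  B0 = {s0, t0}
  B1 = {s1, t1}
  B2 = {s3, t3}
  B3 = {s6, s7, t6, t7}
  B4 = {s2, t2}
  B5 = {s5, t5}
  B6 = {s4, t4}
s0 ∈ B0, t0 ∈ B0 → same block
Bisimilar ⇒ trace-equivalent.

YES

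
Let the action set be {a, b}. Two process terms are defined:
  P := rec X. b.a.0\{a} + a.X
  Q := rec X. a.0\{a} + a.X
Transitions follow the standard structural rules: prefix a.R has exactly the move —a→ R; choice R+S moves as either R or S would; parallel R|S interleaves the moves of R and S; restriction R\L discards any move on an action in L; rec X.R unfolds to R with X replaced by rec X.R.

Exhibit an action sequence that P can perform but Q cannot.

b

P's transition system — 3 states:
  s0 = rec X. b.a.0\{a} + a.X :: --a--▸ s0, --b--▸ s1
  s1 = a.0\{a} :: --a--▸ s2
  s2 = 0\{a} :: stopped
Q's transition system — 2 states:
  t0 = rec X. a.0\{a} + a.X :: --a--▸ t0, --a--▸ t1
  t1 = 0\{a} :: stopped
Run σ = ⟨b⟩ on P: start {s0}
  after b @ step 1: {s1}
  ✓ P
Run σ = ⟨b⟩ on Q: start {t0}
  after b @ step 1: ∅ (Q stuck)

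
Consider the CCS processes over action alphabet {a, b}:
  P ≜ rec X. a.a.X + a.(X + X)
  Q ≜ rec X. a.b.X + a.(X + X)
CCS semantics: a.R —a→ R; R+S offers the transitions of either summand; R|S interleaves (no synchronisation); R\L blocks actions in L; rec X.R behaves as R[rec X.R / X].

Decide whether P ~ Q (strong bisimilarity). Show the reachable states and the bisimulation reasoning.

Reachable graph of P (3 states):
  m0 = rec X. a.a.X + a.(X + X) :: --a--▸ m1, --a--▸ m2
  m1 = (rec X. a.a.X + a.(X + X)) + (rec X. a.a.X + a.(X + X)) :: --a--▸ m1, --a--▸ m2
  m2 = a.(rec X. a.a.X + a.(X + X)) :: --a--▸ m0
Reachable graph of Q (3 states):
  n0 = rec X. a.b.X + a.(X + X) :: --a--▸ n1, --a--▸ n2
  n1 = (rec X. a.b.X + a.(X + X)) + (rec X. a.b.X + a.(X + X)) :: --a--▸ n1, --a--▸ n2
  n2 = b.(rec X. a.b.X + a.(X + X)) :: --b--▸ n0
Partition-refinement fixed point:
  B0 = {m0, m1, m2}
  B1 = {n0, n1}
  B2 = {n2}
m0 ∈ B0, n0 ∈ B1 → different blocks

not bisimilar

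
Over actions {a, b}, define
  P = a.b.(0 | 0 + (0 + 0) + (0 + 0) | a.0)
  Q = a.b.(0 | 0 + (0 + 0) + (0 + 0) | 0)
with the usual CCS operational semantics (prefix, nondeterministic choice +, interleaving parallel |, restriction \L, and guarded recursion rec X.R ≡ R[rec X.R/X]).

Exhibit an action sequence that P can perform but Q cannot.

aba

P's transition system — 4 states:
  s0 = a.b.(0 | 0 + (0 + 0) + (0 + 0) | a.0) | -a-> s1
  s1 = b.(0 | 0 + (0 + 0) + (0 + 0) | a.0) | -b-> s2
  s2 = 0 | 0 + (0 + 0) + (0 + 0) | a.0 | -a-> s3
  s3 = (0 + 0) | 0 | (no moves)
Q's transition system — 3 states:
  t0 = a.b.(0 | 0 + (0 + 0) + (0 + 0) | 0) | -a-> t1
  t1 = b.(0 | 0 + (0 + 0) + (0 + 0) | 0) | -b-> t2
  t2 = 0 | 0 + (0 + 0) + (0 + 0) | 0 | (no moves)
Trace ⟨aba⟩ through P, begin at {s0}:
  [1] a ⇒ {s1}
  [2] b ⇒ {s2}
  [3] a ⇒ {s3}
  P completes σ.
Trace ⟨aba⟩ through Q, begin at {t0}:
  [1] a ⇒ {t1}
  [2] b ⇒ {t2}
  [3] a ⇒ no successor for Q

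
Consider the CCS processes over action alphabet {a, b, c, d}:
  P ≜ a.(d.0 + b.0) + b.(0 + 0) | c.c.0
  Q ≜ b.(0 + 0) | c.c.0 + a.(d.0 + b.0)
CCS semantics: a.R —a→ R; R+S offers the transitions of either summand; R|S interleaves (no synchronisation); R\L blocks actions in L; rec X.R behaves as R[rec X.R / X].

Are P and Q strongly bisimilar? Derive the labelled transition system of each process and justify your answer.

LTS(P): 8 reachable states
  u0 = a.(d.0 + b.0) + b.(0 + 0) | c.c.0 :: -a-> u1, -b-> u2, -c-> u3
  u1 = d.0 + b.0 :: -b-> u4, -d-> u4
  u2 = (0 + 0) | c.c.0 :: -c-> u5
  u3 = b.(0 + 0) | c.0 :: -b-> u5, -c-> u6
  u4 = 0 :: ∅
  u5 = (0 + 0) | c.0 :: -c-> u7
  u6 = b.(0 + 0) | 0 :: -b-> u7
  u7 = (0 + 0) | 0 :: ∅
LTS(Q): 8 reachable states
  v0 = b.(0 + 0) | c.c.0 + a.(d.0 + b.0) :: -a-> v1, -b-> v2, -c-> v3
  v1 = d.0 + b.0 :: -b-> v4, -d-> v4
  v2 = (0 + 0) | c.c.0 :: -c-> v5
  v3 = b.(0 + 0) | c.0 :: -b-> v5, -c-> v6
  v4 = 0 :: ∅
  v5 = (0 + 0) | c.0 :: -c-> v7
  v6 = b.(0 + 0) | 0 :: -b-> v7
  v7 = (0 + 0) | 0 :: ∅
Bisimilarity quotient blocks:
  B0 = {u0, v0}
  B1 = {u3, v3}
  B2 = {u5, v5}
  B3 = {u4, u7, v4, v7}
  B4 = {u6, v6}
  B5 = {u2, v2}
  B6 = {u1, v1}
u0 ∈ B0, v0 ∈ B0 → same block

YES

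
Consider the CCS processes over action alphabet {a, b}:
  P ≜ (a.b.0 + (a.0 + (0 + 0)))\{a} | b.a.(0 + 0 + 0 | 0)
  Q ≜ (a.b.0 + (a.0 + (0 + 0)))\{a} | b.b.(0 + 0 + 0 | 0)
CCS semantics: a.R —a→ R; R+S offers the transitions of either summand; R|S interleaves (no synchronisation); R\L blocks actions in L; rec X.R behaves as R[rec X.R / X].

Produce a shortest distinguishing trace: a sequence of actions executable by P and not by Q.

LTS(P): 3 reachable states
  p0 = (a.b.0 + (a.0 + (0 + 0)))\{a} | b.a.(0 + 0 + 0 | 0) has moves ··b··> p1
  p1 = (a.b.0 + (a.0 + (0 + 0)))\{a} | a.(0 + 0 + 0 | 0) has moves ··a··> p2
  p2 = (a.b.0 + (a.0 + (0 + 0)))\{a} | (0 + 0 + 0 | 0) has moves (no moves)
LTS(Q): 3 reachable states
  q0 = (a.b.0 + (a.0 + (0 + 0)))\{a} | b.b.(0 + 0 + 0 | 0) has moves ··b··> q1
  q1 = (a.b.0 + (a.0 + (0 + 0)))\{a} | b.(0 + 0 + 0 | 0) has moves ··b··> q2
  q2 = (a.b.0 + (a.0 + (0 + 0)))\{a} | (0 + 0 + 0 | 0) has moves (no moves)
Trace ⟨ba⟩ through P, begin at {p0}:
  after b @ step 1: {p1}
  after a @ step 2: {p2}
  — P admits the full trace.
Trace ⟨ba⟩ through Q, begin at {q0}:
  after b @ step 1: {q1}
  after a @ step 2: ∅  — Q cannot continue

ba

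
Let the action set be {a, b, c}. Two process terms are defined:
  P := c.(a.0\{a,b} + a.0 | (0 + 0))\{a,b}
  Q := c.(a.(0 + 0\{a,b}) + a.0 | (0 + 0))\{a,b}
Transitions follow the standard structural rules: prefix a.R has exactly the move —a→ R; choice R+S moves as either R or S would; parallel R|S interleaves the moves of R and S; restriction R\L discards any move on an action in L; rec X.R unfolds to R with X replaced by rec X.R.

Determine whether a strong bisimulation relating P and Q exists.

bisimilar

Reachable graph of P (2 states):
  m0 = c.(a.0\{a,b} + a.0 | (0 + 0))\{a,b} → ··c··> m1
  m1 = (a.0\{a,b} + a.0 | (0 + 0))\{a,b} → deadlocked
Reachable graph of Q (2 states):
  n0 = c.(a.(0 + 0\{a,b}) + a.0 | (0 + 0))\{a,b} → ··c··> n1
  n1 = (a.(0 + 0\{a,b}) + a.0 | (0 + 0))\{a,b} → deadlocked
Partition-refinement fixed point:
  B0 = {m0, n0}
  B1 = {m1, n1}
m0 ∈ B0, n0 ∈ B0 → same block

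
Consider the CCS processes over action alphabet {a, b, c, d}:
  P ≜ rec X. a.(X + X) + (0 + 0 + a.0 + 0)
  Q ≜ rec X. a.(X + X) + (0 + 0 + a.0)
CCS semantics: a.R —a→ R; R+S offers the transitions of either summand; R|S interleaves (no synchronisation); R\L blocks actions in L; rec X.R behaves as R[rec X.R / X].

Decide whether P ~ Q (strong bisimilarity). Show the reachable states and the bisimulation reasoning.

P ~ Q

P's transition system — 3 states:
  u0 = rec X. a.(X + X) + (0 + 0 + a.0 + 0) ⊢ —a→ u1, —a→ u2
  u1 = (rec X. a.(X + X) + (0 + 0 + a.0 + 0)) + (rec X. a.(X + X) + (0 + 0 + a.0 + 0)) ⊢ —a→ u1, —a→ u2
  u2 = 0 ⊢ ∅
Q's transition system — 3 states:
  v0 = rec X. a.(X + X) + (0 + 0 + a.0) ⊢ —a→ v1, —a→ v2
  v1 = (rec X. a.(X + X) + (0 + 0 + a.0)) + (rec X. a.(X + X) + (0 + 0 + a.0)) ⊢ —a→ v1, —a→ v2
  v2 = 0 ⊢ ∅
Coarsest stable partition (strong bisimilarity classes):
  B0 = {u0, u1, v0, v1}
  B1 = {u2, v2}
u0 ∈ B0, v0 ∈ B0 → same block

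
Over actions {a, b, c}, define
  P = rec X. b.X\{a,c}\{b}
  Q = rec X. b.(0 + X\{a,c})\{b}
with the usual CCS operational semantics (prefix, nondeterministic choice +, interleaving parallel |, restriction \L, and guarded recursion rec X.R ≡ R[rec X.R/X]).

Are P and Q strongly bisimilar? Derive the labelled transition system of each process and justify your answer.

P's transition system — 2 states:
  s0 = rec X. b.X\{a,c}\{b} | =b=> s1
  s1 = (rec X. b.X\{a,c}\{b})\{a,c}\{b} | deadlocked
Q's transition system — 2 states:
  t0 = rec X. b.(0 + X\{a,c})\{b} | =b=> t1
  t1 = (0 + (rec X. b.(0 + X\{a,c})\{b})\{a,c})\{b} | deadlocked
Bisimilarity quotient blocks:
  B0 = {s0, t0}
  B1 = {s1, t1}
s0 ∈ B0, t0 ∈ B0 → same block

YES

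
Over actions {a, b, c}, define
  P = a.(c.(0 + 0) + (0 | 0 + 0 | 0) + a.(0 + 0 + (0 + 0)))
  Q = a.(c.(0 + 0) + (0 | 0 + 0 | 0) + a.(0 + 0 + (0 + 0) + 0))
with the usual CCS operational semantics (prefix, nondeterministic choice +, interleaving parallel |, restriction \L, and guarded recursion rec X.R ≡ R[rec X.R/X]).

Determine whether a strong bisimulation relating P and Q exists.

Reachable graph of P (4 states):
  s0 = a.(c.(0 + 0) + (0 | 0 + 0 | 0) + a.(0 + 0 + (0 + 0))) → —a→ s1
  s1 = c.(0 + 0) + (0 | 0 + 0 | 0) + a.(0 + 0 + (0 + 0)) → —a→ s2, —c→ s3
  s2 = 0 + 0 + (0 + 0) → stopped
  s3 = 0 + 0 → stopped
Reachable graph of Q (4 states):
  t0 = a.(c.(0 + 0) + (0 | 0 + 0 | 0) + a.(0 + 0 + (0 + 0) + 0)) → —a→ t1
  t1 = c.(0 + 0) + (0 | 0 + 0 | 0) + a.(0 + 0 + (0 + 0) + 0) → —a→ t2, —c→ t3
  t2 = 0 + 0 + (0 + 0) + 0 → stopped
  t3 = 0 + 0 → stopped
Coarsest stable partition (strong bisimilarity classes):
  B0 = {s0, t0}
  B1 = {s1, t1}
  B2 = {s2, s3, t2, t3}
s0 ∈ B0, t0 ∈ B0 → same block

YES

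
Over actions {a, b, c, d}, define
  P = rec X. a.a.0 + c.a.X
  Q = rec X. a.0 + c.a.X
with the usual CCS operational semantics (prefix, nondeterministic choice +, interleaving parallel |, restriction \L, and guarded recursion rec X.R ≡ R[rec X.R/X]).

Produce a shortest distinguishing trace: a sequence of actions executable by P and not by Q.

aa

LTS(P): 4 reachable states
  p0 = rec X. a.a.0 + c.a.X ⊢ ··a··> p1, ··c··> p2
  p1 = a.0 ⊢ ··a··> p3
  p2 = a.(rec X. a.a.0 + c.a.X) ⊢ ··a··> p0
  p3 = 0 ⊢ ·
LTS(Q): 3 reachable states
  q0 = rec X. a.0 + c.a.X ⊢ ··a··> q1, ··c··> q2
  q1 = 0 ⊢ ·
  q2 = a.(rec X. a.0 + c.a.X) ⊢ ··a··> q0
Executing aa from P (initial set {p0}):
  step 1 (a): {p1}
  step 2 (a): {p3}
  ✓ P
Executing aa from Q (initial set {q0}):
  step 1 (a): {q1}
  step 2 (a): ∅  — Q cannot continue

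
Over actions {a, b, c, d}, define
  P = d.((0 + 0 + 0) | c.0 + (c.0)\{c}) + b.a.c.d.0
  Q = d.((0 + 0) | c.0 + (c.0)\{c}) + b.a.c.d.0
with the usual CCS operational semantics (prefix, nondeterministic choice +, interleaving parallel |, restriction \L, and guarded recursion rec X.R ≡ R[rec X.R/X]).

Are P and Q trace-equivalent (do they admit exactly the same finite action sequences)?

traces(P) = traces(Q)

LTS(P): 7 reachable states
  s0 = d.((0 + 0 + 0) | c.0 + (c.0)\{c}) + b.a.c.d.0 :: ··b··> s1, ··d··> s2
  s1 = a.c.d.0 :: ··a··> s3
  s2 = (0 + 0 + 0) | c.0 + (c.0)\{c} :: ··c··> s4
  s3 = c.d.0 :: ··c··> s5
  s4 = (0 + 0 + 0) | 0 :: deadlocked
  s5 = d.0 :: ··d··> s6
  s6 = 0 :: deadlocked
LTS(Q): 7 reachable states
  t0 = d.((0 + 0) | c.0 + (c.0)\{c}) + b.a.c.d.0 :: ··b··> t1, ··d··> t2
  t1 = a.c.d.0 :: ··a··> t3
  t2 = (0 + 0) | c.0 + (c.0)\{c} :: ··c··> t4
  t3 = c.d.0 :: ··c··> t5
  t4 = (0 + 0) | 0 :: deadlocked
  t5 = d.0 :: ··d··> t6
  t6 = 0 :: deadlocked
Partition-refinement fixed point:
  B0 = {s0, t0}
  B1 = {s1, t1}
  B2 = {s3, t3}
  B3 = {s5, t5}
  B4 = {s4, s6, t4, t6}
  B5 = {s2, t2}
s0 ∈ B0, t0 ∈ B0 → same block
Bisimilar ⇒ trace-equivalent.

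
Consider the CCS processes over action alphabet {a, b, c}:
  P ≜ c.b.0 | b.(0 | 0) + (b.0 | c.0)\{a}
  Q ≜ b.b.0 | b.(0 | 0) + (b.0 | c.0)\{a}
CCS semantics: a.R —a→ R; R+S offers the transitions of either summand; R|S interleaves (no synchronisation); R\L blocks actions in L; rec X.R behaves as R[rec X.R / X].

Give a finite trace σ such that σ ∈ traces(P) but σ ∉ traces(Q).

bcb

P's transition system — 9 states:
  s0 = c.b.0 | b.(0 | 0) + (b.0 | c.0)\{a} → —b→ s1, —b→ s2, —c→ s3, —c→ s4
  s1 = (0 | c.0)\{a} → —c→ s5
  s2 = c.b.0 | (0 | 0) → —c→ s6
  s3 = (b.0 | 0)\{a} → —b→ s5
  s4 = b.0 | b.(0 | 0) → —b→ s6, —b→ s7
  s5 = (0 | 0)\{a} → (no moves)
  s6 = b.0 | (0 | 0) → —b→ s8
  s7 = 0 | b.(0 | 0) → —b→ s8
  s8 = 0 | (0 | 0) → (no moves)
Q's transition system — 9 states:
  t0 = b.b.0 | b.(0 | 0) + (b.0 | c.0)\{a} → —b→ t1, —b→ t2, —b→ t3, —c→ t4
  t1 = (0 | c.0)\{a} → —c→ t5
  t2 = b.0 | b.(0 | 0) → —b→ t6, —b→ t7
  t3 = b.b.0 | (0 | 0) → —b→ t7
  t4 = (b.0 | 0)\{a} → —b→ t5
  t5 = (0 | 0)\{a} → (no moves)
  t6 = 0 | b.(0 | 0) → —b→ t8
  t7 = b.0 | (0 | 0) → —b→ t8
  t8 = 0 | (0 | 0) → (no moves)
Run σ = ⟨bcb⟩ on P: start {s0}
  step 1 (b): {s1, s2}
  step 2 (c): {s5, s6}
  step 3 (b): {s8}
  ✓ P
Run σ = ⟨bcb⟩ on Q: start {t0}
  step 1 (b): {t1, t2, t3}
  step 2 (c): {t5}
  step 3 (b): no successor for Q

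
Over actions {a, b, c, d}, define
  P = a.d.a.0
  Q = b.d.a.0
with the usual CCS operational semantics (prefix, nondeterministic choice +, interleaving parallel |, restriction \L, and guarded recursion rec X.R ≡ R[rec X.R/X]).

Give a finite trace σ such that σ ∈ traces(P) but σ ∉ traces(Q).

a

Reachable graph of P (4 states):
  m0 = a.d.a.0 has moves =a=> m1
  m1 = d.a.0 has moves =d=> m2
  m2 = a.0 has moves =a=> m3
  m3 = 0 has moves deadlocked
Reachable graph of Q (4 states):
  n0 = b.d.a.0 has moves =b=> n1
  n1 = d.a.0 has moves =d=> n2
  n2 = a.0 has moves =a=> n3
  n3 = 0 has moves deadlocked
Trace ⟨a⟩ through P, begin at {m0}:
  [1] a ⇒ {m1}
  ✓ P
Trace ⟨a⟩ through Q, begin at {n0}:
  [1] a ⇒ ∅ (Q stuck)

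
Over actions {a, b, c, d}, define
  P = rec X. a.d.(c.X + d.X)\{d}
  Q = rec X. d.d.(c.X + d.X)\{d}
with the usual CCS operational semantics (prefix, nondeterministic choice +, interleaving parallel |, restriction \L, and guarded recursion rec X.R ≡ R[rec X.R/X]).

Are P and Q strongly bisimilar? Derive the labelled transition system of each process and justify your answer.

NO

LTS(P): 5 reachable states
  s0 = rec X. a.d.(c.X + d.X)\{d} :: —a→ s1
  s1 = d.(c.(rec X. a.d.(c.X + d.X)\{d}) + d.(rec X. a.d.(c.X + d.X)\{d}))\{d} :: —d→ s2
  s2 = (c.(rec X. a.d.(c.X + d.X)\{d}) + d.(rec X. a.d.(c.X + d.X)\{d}))\{d} :: —c→ s3
  s3 = (rec X. a.d.(c.X + d.X)\{d})\{d} :: —a→ s4
  s4 = (d.(c.(rec X. a.d.(c.X + d.X)\{d}) + d.(rec X. a.d.(c.X + d.X)\{d}))\{d})\{d} :: ·
LTS(Q): 4 reachable states
  t0 = rec X. d.d.(c.X + d.X)\{d} :: —d→ t1
  t1 = d.(c.(rec X. d.d.(c.X + d.X)\{d}) + d.(rec X. d.d.(c.X + d.X)\{d}))\{d} :: —d→ t2
  t2 = (c.(rec X. d.d.(c.X + d.X)\{d}) + d.(rec X. d.d.(c.X + d.X)\{d}))\{d} :: —c→ t3
  t3 = (rec X. d.d.(c.X + d.X)\{d})\{d} :: ·
Coarsest stable partition (strong bisimilarity classes):
  B0 = {s0}
  B1 = {s1}
  B2 = {s2}
  B3 = {s3}
  B4 = {s4, t3}
  B5 = {t0}
  B6 = {t1}
  B7 = {t2}
s0 ∈ B0, t0 ∈ B5 → different blocks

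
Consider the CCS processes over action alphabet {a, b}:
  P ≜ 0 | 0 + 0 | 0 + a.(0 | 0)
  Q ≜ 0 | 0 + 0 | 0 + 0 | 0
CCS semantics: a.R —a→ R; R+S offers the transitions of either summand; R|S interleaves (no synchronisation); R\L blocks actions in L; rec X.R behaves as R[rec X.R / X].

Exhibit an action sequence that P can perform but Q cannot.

a

Reachable graph of P (2 states):
  p0 = 0 | 0 + 0 | 0 + a.(0 | 0) has moves --a--▸ p1
  p1 = 0 | 0 has moves stopped
Reachable graph of Q (1 states):
  q0 = 0 | 0 + 0 | 0 + 0 | 0 has moves stopped
Executing a from P (initial set {p0}):
  step 1 (a): {p1}
  ✓ P
Executing a from Q (initial set {q0}):
  step 1 (a): no successor for Q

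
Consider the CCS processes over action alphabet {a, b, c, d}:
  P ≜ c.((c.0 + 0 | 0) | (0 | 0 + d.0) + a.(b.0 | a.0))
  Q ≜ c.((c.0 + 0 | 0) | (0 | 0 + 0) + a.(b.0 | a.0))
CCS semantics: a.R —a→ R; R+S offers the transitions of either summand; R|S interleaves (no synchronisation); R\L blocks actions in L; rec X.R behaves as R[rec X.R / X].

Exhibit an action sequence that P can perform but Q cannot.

cd

P's transition system — 8 states:
  p0 = c.((c.0 + 0 | 0) | (0 | 0 + d.0) + a.(b.0 | a.0)) ⊢ —c→ p1
  p1 = (c.0 + 0 | 0) | (0 | 0 + d.0) + a.(b.0 | a.0) ⊢ —a→ p2, —c→ p3, —d→ p4
  p2 = b.0 | a.0 ⊢ —a→ p5, —b→ p6
  p3 = 0 | (0 | 0 + d.0) ⊢ —d→ p7
  p4 = (c.0 + 0 | 0) | 0 ⊢ —c→ p7
  p5 = b.0 | 0 ⊢ —b→ p7
  p6 = 0 | a.0 ⊢ —a→ p7
  p7 = 0 | 0 ⊢ stopped
Q's transition system — 7 states:
  q0 = c.((c.0 + 0 | 0) | (0 | 0 + 0) + a.(b.0 | a.0)) ⊢ —c→ q1
  q1 = (c.0 + 0 | 0) | (0 | 0 + 0) + a.(b.0 | a.0) ⊢ —a→ q2, —c→ q3
  q2 = b.0 | a.0 ⊢ —a→ q4, —b→ q5
  q3 = 0 | (0 | 0 + 0) ⊢ stopped
  q4 = b.0 | 0 ⊢ —b→ q6
  q5 = 0 | a.0 ⊢ —a→ q6
  q6 = 0 | 0 ⊢ stopped
Executing cd from P (initial set {p0}):
  after c @ step 1: {p1}
  after d @ step 2: {p4}
  — P admits the full trace.
Executing cd from Q (initial set {q0}):
  after c @ step 1: {q1}
  after d @ step 2: ∅ (Q stuck)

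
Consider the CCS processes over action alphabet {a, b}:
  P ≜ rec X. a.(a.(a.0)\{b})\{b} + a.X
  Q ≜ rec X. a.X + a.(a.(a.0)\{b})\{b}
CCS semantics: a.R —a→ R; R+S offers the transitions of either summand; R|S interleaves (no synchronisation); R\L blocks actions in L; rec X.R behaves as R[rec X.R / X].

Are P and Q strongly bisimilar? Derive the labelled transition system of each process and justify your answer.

LTS(P): 4 reachable states
  p0 = rec X. a.(a.(a.0)\{b})\{b} + a.X | —a→ p0, —a→ p1
  p1 = (a.(a.0)\{b})\{b} | —a→ p2
  p2 = (a.0)\{b}\{b} | —a→ p3
  p3 = 0\{b}\{b} | deadlocked
LTS(Q): 4 reachable states
  q0 = rec X. a.X + a.(a.(a.0)\{b})\{b} | —a→ q0, —a→ q1
  q1 = (a.(a.0)\{b})\{b} | —a→ q2
  q2 = (a.0)\{b}\{b} | —a→ q3
  q3 = 0\{b}\{b} | deadlocked
Coarsest stable partition (strong bisimilarity classes):
  B0 = {p0, q0}
  B1 = {p1, q1}
  B2 = {p2, q2}
  B3 = {p3, q3}
p0 ∈ B0, q0 ∈ B0 → same block

YES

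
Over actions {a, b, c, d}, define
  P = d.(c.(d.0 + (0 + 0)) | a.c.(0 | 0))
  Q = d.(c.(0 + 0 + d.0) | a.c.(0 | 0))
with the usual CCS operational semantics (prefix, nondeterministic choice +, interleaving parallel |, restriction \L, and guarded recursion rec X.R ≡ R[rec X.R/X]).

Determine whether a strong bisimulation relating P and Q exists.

P ~ Q

P's transition system — 10 states:
  m0 = d.(c.(d.0 + (0 + 0)) | a.c.(0 | 0)) ⊢ ··d··> m1
  m1 = c.(d.0 + (0 + 0)) | a.c.(0 | 0) ⊢ ··a··> m2, ··c··> m3
  m2 = c.(d.0 + (0 + 0)) | c.(0 | 0) ⊢ ··c··> m4, ··c··> m5
  m3 = (d.0 + (0 + 0)) | a.c.(0 | 0) ⊢ ··a··> m4, ··d··> m6
  m4 = (d.0 + (0 + 0)) | c.(0 | 0) ⊢ ··c··> m7, ··d··> m8
  m5 = c.(d.0 + (0 + 0)) | (0 | 0) ⊢ ··c··> m7
  m6 = 0 | a.c.(0 | 0) ⊢ ··a··> m8
  m7 = (d.0 + (0 + 0)) | (0 | 0) ⊢ ··d··> m9
  m8 = 0 | c.(0 | 0) ⊢ ··c··> m9
  m9 = 0 | (0 | 0) ⊢ ∅
Q's transition system — 10 states:
  n0 = d.(c.(0 + 0 + d.0) | a.c.(0 | 0)) ⊢ ··d··> n1
  n1 = c.(0 + 0 + d.0) | a.c.(0 | 0) ⊢ ··a··> n2, ··c··> n3
  n2 = c.(0 + 0 + d.0) | c.(0 | 0) ⊢ ··c··> n4, ··c··> n5
  n3 = (0 + 0 + d.0) | a.c.(0 | 0) ⊢ ··a··> n4, ··d··> n6
  n4 = (0 + 0 + d.0) | c.(0 | 0) ⊢ ··c··> n7, ··d··> n8
  n5 = c.(0 + 0 + d.0) | (0 | 0) ⊢ ··c··> n7
  n6 = 0 | a.c.(0 | 0) ⊢ ··a··> n8
  n7 = (0 + 0 + d.0) | (0 | 0) ⊢ ··d··> n9
  n8 = 0 | c.(0 | 0) ⊢ ··c··> n9
  n9 = 0 | (0 | 0) ⊢ ∅
Bisimilarity quotient blocks:
  B0 = {m0, n0}
  B1 = {m1, n1}
  B2 = {m2, n2}
  B3 = {m5, n5}
  B4 = {m7, n7}
  B5 = {m9, n9}
  B6 = {m4, n4}
  B7 = {m8, n8}
  B8 = {m3, n3}
  B9 = {m6, n6}
m0 ∈ B0, n0 ∈ B0 → same block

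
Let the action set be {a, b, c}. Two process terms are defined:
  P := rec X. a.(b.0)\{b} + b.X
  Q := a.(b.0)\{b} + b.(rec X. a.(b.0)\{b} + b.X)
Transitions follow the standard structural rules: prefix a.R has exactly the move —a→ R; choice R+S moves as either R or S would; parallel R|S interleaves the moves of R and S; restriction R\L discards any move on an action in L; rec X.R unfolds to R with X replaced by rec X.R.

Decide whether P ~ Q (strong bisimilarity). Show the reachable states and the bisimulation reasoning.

bisimilar

LTS(P): 2 reachable states
  u0 = rec X. a.(b.0)\{b} + b.X ⊢ —a→ u1, —b→ u0
  u1 = (b.0)\{b} ⊢ stopped
LTS(Q): 3 reachable states
  v0 = a.(b.0)\{b} + b.(rec X. a.(b.0)\{b} + b.X) ⊢ —a→ v1, —b→ v2
  v1 = (b.0)\{b} ⊢ stopped
  v2 = rec X. a.(b.0)\{b} + b.X ⊢ —a→ v1, —b→ v2
Partition-refinement fixed point:
  B0 = {u0, v0, v2}
  B1 = {u1, v1}
u0 ∈ B0, v0 ∈ B0 → same block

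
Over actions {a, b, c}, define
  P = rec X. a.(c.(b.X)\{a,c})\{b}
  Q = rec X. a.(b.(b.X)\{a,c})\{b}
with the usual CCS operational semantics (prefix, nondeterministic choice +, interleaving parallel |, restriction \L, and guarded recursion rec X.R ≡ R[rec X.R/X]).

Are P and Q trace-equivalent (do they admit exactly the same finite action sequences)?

P's transition system — 3 states:
  u0 = rec X. a.(c.(b.X)\{a,c})\{b} ⊢ ··a··> u1
  u1 = (c.(b.(rec X. a.(c.(b.X)\{a,c})\{b}))\{a,c})\{b} ⊢ ··c··> u2
  u2 = (b.(rec X. a.(c.(b.X)\{a,c})\{b}))\{a,c}\{b} ⊢ ∅
Q's transition system — 2 states:
  v0 = rec X. a.(b.(b.X)\{a,c})\{b} ⊢ ··a··> v1
  v1 = (b.(b.(rec X. a.(b.(b.X)\{a,c})\{b}))\{a,c})\{b} ⊢ ∅
Trace ⟨ac⟩ through P, begin at {u0}:
  step 1 (a): {u1}
  step 2 (c): {u2}
  ✓ P
Trace ⟨ac⟩ through Q, begin at {v0}:
  step 1 (a): {v1}
  step 2 (c): ∅ (Q stuck)

NO — witness ⟨ac⟩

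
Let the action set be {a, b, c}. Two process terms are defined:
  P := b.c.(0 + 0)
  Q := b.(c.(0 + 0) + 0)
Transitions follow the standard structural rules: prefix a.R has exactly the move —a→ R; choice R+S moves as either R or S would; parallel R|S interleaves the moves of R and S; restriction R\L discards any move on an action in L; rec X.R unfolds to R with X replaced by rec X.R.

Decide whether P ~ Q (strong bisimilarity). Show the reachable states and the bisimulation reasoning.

P ~ Q

P's transition system — 3 states:
  p0 = b.c.(0 + 0) ⊢ ··b··> p1
  p1 = c.(0 + 0) ⊢ ··c··> p2
  p2 = 0 + 0 ⊢ stopped
Q's transition system — 3 states:
  q0 = b.(c.(0 + 0) + 0) ⊢ ··b··> q1
  q1 = c.(0 + 0) + 0 ⊢ ··c··> q2
  q2 = 0 + 0 ⊢ stopped
Coarsest stable partition (strong bisimilarity classes):
  B0 = {p0, q0}
  B1 = {p1, q1}
  B2 = {p2, q2}
p0 ∈ B0, q0 ∈ B0 → same block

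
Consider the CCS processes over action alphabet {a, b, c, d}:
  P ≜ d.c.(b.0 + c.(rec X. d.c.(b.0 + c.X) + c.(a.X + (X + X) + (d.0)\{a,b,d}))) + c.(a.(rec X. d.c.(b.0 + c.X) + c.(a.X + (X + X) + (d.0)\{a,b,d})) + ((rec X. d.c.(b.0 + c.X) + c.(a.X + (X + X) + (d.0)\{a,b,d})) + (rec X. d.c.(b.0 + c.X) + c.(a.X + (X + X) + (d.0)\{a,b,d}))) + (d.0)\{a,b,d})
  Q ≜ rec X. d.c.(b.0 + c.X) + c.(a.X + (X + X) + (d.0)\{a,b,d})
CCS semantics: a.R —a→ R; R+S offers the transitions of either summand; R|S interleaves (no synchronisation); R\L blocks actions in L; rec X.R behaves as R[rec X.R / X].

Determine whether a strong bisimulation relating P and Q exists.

YES

LTS(P): 6 reachable states
  u0 = d.c.(b.0 + c.(rec X. d.c.(b.0 + c.X) + c.(a.X + (X + X) + (d.0)\{a,b,d}))) + c.(a.(rec X. d.c.(b.0 + c.X) + c.(a.X + (X + X) + (d.0)\{a,b,d})) + ((rec X. d.c.(b.0 + c.X) + c.(a.X + (X + X) + (d.0)\{a,b,d})) + (rec X. d.c.(b.0 + c.X) + c.(a.X + (X + X) + (d.0)\{a,b,d}))) + (d.0)\{a,b,d}) ⊢ —c→ u1, —d→ u2
  u1 = a.(rec X. d.c.(b.0 + c.X) + c.(a.X + (X + X) + (d.0)\{a,b,d})) + ((rec X. d.c.(b.0 + c.X) + c.(a.X + (X + X) + (d.0)\{a,b,d})) + (rec X. d.c.(b.0 + c.X) + c.(a.X + (X + X) + (d.0)\{a,b,d}))) + (d.0)\{a,b,d} ⊢ —a→ u3, —c→ u1, —d→ u2
  u2 = c.(b.0 + c.(rec X. d.c.(b.0 + c.X) + c.(a.X + (X + X) + (d.0)\{a,b,d}))) ⊢ —c→ u4
  u3 = rec X. d.c.(b.0 + c.X) + c.(a.X + (X + X) + (d.0)\{a,b,d}) ⊢ —c→ u1, —d→ u2
  u4 = b.0 + c.(rec X. d.c.(b.0 + c.X) + c.(a.X + (X + X) + (d.0)\{a,b,d})) ⊢ —b→ u5, —c→ u3
  u5 = 0 ⊢ (no moves)
LTS(Q): 5 reachable states
  v0 = rec X. d.c.(b.0 + c.X) + c.(a.X + (X + X) + (d.0)\{a,b,d}) ⊢ —c→ v1, —d→ v2
  v1 = a.(rec X. d.c.(b.0 + c.X) + c.(a.X + (X + X) + (d.0)\{a,b,d})) + ((rec X. d.c.(b.0 + c.X) + c.(a.X + (X + X) + (d.0)\{a,b,d})) + (rec X. d.c.(b.0 + c.X) + c.(a.X + (X + X) + (d.0)\{a,b,d}))) + (d.0)\{a,b,d} ⊢ —a→ v0, —c→ v1, —d→ v2
  v2 = c.(b.0 + c.(rec X. d.c.(b.0 + c.X) + c.(a.X + (X + X) + (d.0)\{a,b,d}))) ⊢ —c→ v3
  v3 = b.0 + c.(rec X. d.c.(b.0 + c.X) + c.(a.X + (X + X) + (d.0)\{a,b,d})) ⊢ —b→ v4, —c→ v0
  v4 = 0 ⊢ (no moves)
Coarsest stable partition (strong bisimilarity classes):
  B0 = {u0, u3, v0}
  B1 = {u2, v2}
  B2 = {u4, v3}
  B3 = {u1, v1}
  B4 = {u5, v4}
u0 ∈ B0, v0 ∈ B0 → same block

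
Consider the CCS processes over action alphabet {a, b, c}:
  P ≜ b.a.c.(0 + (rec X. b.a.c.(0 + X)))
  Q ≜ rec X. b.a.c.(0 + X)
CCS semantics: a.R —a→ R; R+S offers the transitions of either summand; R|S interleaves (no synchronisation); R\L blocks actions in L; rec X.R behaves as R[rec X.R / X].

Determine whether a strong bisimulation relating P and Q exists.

Reachable graph of P (4 states):
  m0 = b.a.c.(0 + (rec X. b.a.c.(0 + X))) | —b→ m1
  m1 = a.c.(0 + (rec X. b.a.c.(0 + X))) | —a→ m2
  m2 = c.(0 + (rec X. b.a.c.(0 + X))) | —c→ m3
  m3 = 0 + (rec X. b.a.c.(0 + X)) | —b→ m1
Reachable graph of Q (4 states):
  n0 = rec X. b.a.c.(0 + X) | —b→ n1
  n1 = a.c.(0 + (rec X. b.a.c.(0 + X))) | —a→ n2
  n2 = c.(0 + (rec X. b.a.c.(0 + X))) | —c→ n3
  n3 = 0 + (rec X. b.a.c.(0 + X)) | —b→ n1
Bisimilarity quotient blocks:
  B0 = {m0, m3, n0, n3}
  B1 = {m1, n1}
  B2 = {m2, n2}
m0 ∈ B0, n0 ∈ B0 → same block

bisimilar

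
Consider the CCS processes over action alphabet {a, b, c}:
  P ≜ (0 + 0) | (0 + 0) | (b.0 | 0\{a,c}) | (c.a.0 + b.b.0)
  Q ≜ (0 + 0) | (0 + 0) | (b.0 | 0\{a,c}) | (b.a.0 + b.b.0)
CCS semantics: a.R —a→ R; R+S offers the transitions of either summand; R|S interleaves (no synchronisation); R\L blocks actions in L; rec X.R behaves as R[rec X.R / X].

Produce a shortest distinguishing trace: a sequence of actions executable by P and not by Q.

c

Reachable graph of P (8 states):
  s0 = (0 + 0) | (0 + 0) | (b.0 | 0\{a,c}) | (c.a.0 + b.b.0) ⊢ —b→ s1, —b→ s2, —c→ s3
  s1 = (0 + 0) | (0 + 0) | (0 | 0\{a,c}) | (c.a.0 + b.b.0) ⊢ —b→ s4, —c→ s5
  s2 = (0 + 0) | (0 + 0) | (b.0 | 0\{a,c}) | b.0 ⊢ —b→ s4, —b→ s6
  s3 = (0 + 0) | (0 + 0) | (b.0 | 0\{a,c}) | a.0 ⊢ —a→ s6, —b→ s5
  s4 = (0 + 0) | (0 + 0) | (0 | 0\{a,c}) | b.0 ⊢ —b→ s7
  s5 = (0 + 0) | (0 + 0) | (0 | 0\{a,c}) | a.0 ⊢ —a→ s7
  s6 = (0 + 0) | (0 + 0) | (b.0 | 0\{a,c}) | 0 ⊢ —b→ s7
  s7 = (0 + 0) | (0 + 0) | (0 | 0\{a,c}) | 0 ⊢ (no moves)
Reachable graph of Q (8 states):
  t0 = (0 + 0) | (0 + 0) | (b.0 | 0\{a,c}) | (b.a.0 + b.b.0) ⊢ —b→ t1, —b→ t2, —b→ t3
  t1 = (0 + 0) | (0 + 0) | (0 | 0\{a,c}) | (b.a.0 + b.b.0) ⊢ —b→ t4, —b→ t5
  t2 = (0 + 0) | (0 + 0) | (b.0 | 0\{a,c}) | a.0 ⊢ —a→ t6, —b→ t4
  t3 = (0 + 0) | (0 + 0) | (b.0 | 0\{a,c}) | b.0 ⊢ —b→ t5, —b→ t6
  t4 = (0 + 0) | (0 + 0) | (0 | 0\{a,c}) | a.0 ⊢ —a→ t7
  t5 = (0 + 0) | (0 + 0) | (0 | 0\{a,c}) | b.0 ⊢ —b→ t7
  t6 = (0 + 0) | (0 + 0) | (b.0 | 0\{a,c}) | 0 ⊢ —b→ t7
  t7 = (0 + 0) | (0 + 0) | (0 | 0\{a,c}) | 0 ⊢ (no moves)
Executing c from P (initial set {s0}):
  step 1 (c): {s3}
  — P admits the full trace.
Executing c from Q (initial set {t0}):
  step 1 (c): ∅  — Q cannot continue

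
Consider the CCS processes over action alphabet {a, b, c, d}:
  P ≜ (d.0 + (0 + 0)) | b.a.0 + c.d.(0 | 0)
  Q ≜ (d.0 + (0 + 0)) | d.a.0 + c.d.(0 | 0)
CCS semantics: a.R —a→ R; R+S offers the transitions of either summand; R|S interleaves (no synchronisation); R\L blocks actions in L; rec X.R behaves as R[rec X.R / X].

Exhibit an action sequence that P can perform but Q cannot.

LTS(P): 7 reachable states
  u0 = (d.0 + (0 + 0)) | b.a.0 + c.d.(0 | 0) → --b--▸ u1, --c--▸ u2, --d--▸ u3
  u1 = (d.0 + (0 + 0)) | a.0 → --a--▸ u4, --d--▸ u5
  u2 = d.(0 | 0) → --d--▸ u6
  u3 = 0 | b.a.0 → --b--▸ u5
  u4 = (d.0 + (0 + 0)) | 0 → --d--▸ u6
  u5 = 0 | a.0 → --a--▸ u6
  u6 = 0 | 0 → ∅
LTS(Q): 7 reachable states
  v0 = (d.0 + (0 + 0)) | d.a.0 + c.d.(0 | 0) → --c--▸ v1, --d--▸ v2, --d--▸ v3
  v1 = d.(0 | 0) → --d--▸ v4
  v2 = (d.0 + (0 + 0)) | a.0 → --a--▸ v5, --d--▸ v6
  v3 = 0 | d.a.0 → --d--▸ v6
  v4 = 0 | 0 → ∅
  v5 = (d.0 + (0 + 0)) | 0 → --d--▸ v4
  v6 = 0 | a.0 → --a--▸ v4
Trace ⟨b⟩ through P, begin at {u0}:
  step 1 (b): {u1}
  ✓ P
Trace ⟨b⟩ through Q, begin at {v0}:
  step 1 (b): ∅  — Q cannot continue

b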